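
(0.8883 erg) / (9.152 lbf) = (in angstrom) 1 erg = 1e-07 J, so 0.8883 erg = 0.8883 * 1e-07 = 8.883e-08 J. 1 lbf = 4.4482216 N, so 9.152 lbf = 9.152 * 4.4482216 = 40.710124 N. Combine: 8.883e-08 J / 40.710124 N = 2.1820125e-09 m. 1 angstrom = 1e-10 m, so 2.1820125e-09 m = 2.1820125e-09 / 1e-10 = 21.820125 angstrom ≈ 21.82 angstrom (4 s.f.). Final answer: 21.82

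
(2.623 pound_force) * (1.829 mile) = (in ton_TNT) 1 pound_force = 4.4482216 N, so 2.623 pound_force = 2.623 * 4.4482216 = 11.667685 N. 1 mile = 1609.344 m, so 1.829 mile = 1.829 * 1609.344 = 2943.4902 m. Combine: 11.667685 N * 2943.4902 m = 34343.717 J. 1 ton_TNT = 4.184e+09 J, so 34343.717 J = 34343.717 / 4.184e+09 = 8.2083454e-06 ton_TNT ≈ 8.208e-06 ton_TNT (4 s.f.). Final answer: 8.208e-06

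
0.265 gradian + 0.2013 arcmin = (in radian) 0.004221. Check: 1 gradian = 0.015707963 rad, so 0.265 gradian = 0.265 * 0.015707963 = 0.0041626103 rad. 1 arcmin = 0.00029088821 rad, so 0.2013 arcmin = 0.2013 * 0.00029088821 = 5.8555796e-05 rad. Sum: 0.0041626103 + 5.8555796e-05 = 0.0042211661 rad. 0.0042211661 rad = 0.0042211661 radian ≈ 0.004221 radian (4 s.f.).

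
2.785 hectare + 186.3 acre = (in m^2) 7.818e+05. Check: 1 hectare = 10000 m^2, so 2.785 hectare = 2.785 * 10000 = 27850 m^2. 1 acre = 4046.8564 m^2, so 186.3 acre = 186.3 * 4046.8564 = 753929.35 m^2. Sum: 27850 + 753929.35 = 781779.35 m^2. Result: 781779.35 m^2 ≈ 7.818e+05 m^2 (4 s.f.).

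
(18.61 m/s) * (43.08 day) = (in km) 6.927e+04. Check: 18.61 m/s is already in m/s. 1 day = 86400 s, so 43.08 day = 43.08 * 86400 = 3722112 s. Combine: 18.61 m/s * 3722112 s = 69268504 m. 1 km = 1000 m, so 69268504 m = 69268504 / 1000 = 69268.504 km ≈ 6.927e+04 km (4 s.f.).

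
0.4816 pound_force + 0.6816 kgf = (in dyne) 8.826e+05. Check: 1 pound_force = 4.4482216 N, so 0.4816 pound_force = 0.4816 * 4.4482216 = 2.1422635 N. 1 kgf = 9.80665 N, so 0.6816 kgf = 0.6816 * 9.80665 = 6.6842126 N. Sum: 2.1422635 + 6.6842126 = 8.8264762 N. 1 dyne = 1e-05 N, so 8.8264762 N = 8.8264762 / 1e-05 = 882647.62 dyne ≈ 8.826e+05 dyne (4 s.f.).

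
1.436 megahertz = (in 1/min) 8.616e+07. Check: 1 megahertz = 1000000 Hz, so 1.436 megahertz = 1.436 * 1000000 = 1436000 Hz. 1 1/min = 0.016666667 Hz, so 1436000 Hz = 1436000 / 0.016666667 = 86160000 1/min ≈ 8.616e+07 1/min (4 s.f.).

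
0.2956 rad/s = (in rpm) 2.823. Check: 1 rpm = 0.10471976 rad/s, so 0.2956 rad/s = 0.2956 / 0.10471976 = 2.8227721 rpm ≈ 2.823 rpm (4 s.f.).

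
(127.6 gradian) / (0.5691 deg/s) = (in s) 1 gradian = 0.015707963 rad, so 127.6 gradian = 127.6 * 0.015707963 = 2.0043361 rad. 1 deg/s = 0.017453293 rad/s, so 0.5691 deg/s = 0.5691 * 0.017453293 = 0.0099326688 rad/s. Combine: 2.0043361 rad / 0.0099326688 rad/s = 201.7923 s. Result: 201.7923 s ≈ 201.8 s (4 s.f.). Final answer: 201.8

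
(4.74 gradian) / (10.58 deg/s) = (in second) 0.4032. Check: 1 gradian = 0.015707963 rad, so 4.74 gradian = 4.74 * 0.015707963 = 0.074455746 rad. 1 deg/s = 0.017453293 rad/s, so 10.58 deg/s = 10.58 * 0.017453293 = 0.18465583 rad/s. Combine: 0.074455746 rad / 0.18465583 rad/s = 0.40321361 s. 0.40321361 s = 0.40321361 second ≈ 0.4032 second (4 s.f.).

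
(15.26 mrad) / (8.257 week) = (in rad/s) 1 mrad = 0.001 rad, so 15.26 mrad = 15.26 * 0.001 = 0.01526 rad. 1 week = 604800 s, so 8.257 week = 8.257 * 604800 = 4993833.6 s. Combine: 0.01526 rad / 4993833.6 s = 3.0557686e-09 rad/s. Result: 3.0557686e-09 rad/s ≈ 3.056e-09 rad/s (4 s.f.). Final answer: 3.056e-09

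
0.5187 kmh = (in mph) 0.3223. Check: 1 kmh = 0.27777778 m/s, so 0.5187 kmh = 0.5187 * 0.27777778 = 0.14408333 m/s. 1 mph = 0.44704 m/s, so 0.14408333 m/s = 0.14408333 / 0.44704 = 0.32230524 mph ≈ 0.3223 mph (4 s.f.).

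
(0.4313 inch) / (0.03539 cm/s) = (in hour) 0.008599. Check: 1 inch = 0.0254 m, so 0.4313 inch = 0.4313 * 0.0254 = 0.01095502 m. 1 cm/s = 0.01 m/s, so 0.03539 cm/s = 0.03539 * 0.01 = 0.0003539 m/s. Combine: 0.01095502 m / 0.0003539 m/s = 30.955129 s. 1 hour = 3600 s, so 30.955129 s = 30.955129 / 3600 = 0.0085986468 hour ≈ 0.008599 hour (4 s.f.).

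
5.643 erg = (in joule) 5.643e-07. Check: 1 erg = 1e-07 J, so 5.643 erg = 5.643 * 1e-07 = 5.643e-07 J. 5.643e-07 J = 5.643e-07 joule.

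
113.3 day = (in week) 1 day = 86400 s, so 113.3 day = 113.3 * 86400 = 9789120 s. 1 week = 604800 s, so 9789120 s = 9789120 / 604800 = 16.185714 week ≈ 16.19 week (4 s.f.). Final answer: 16.19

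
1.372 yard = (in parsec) 1 yard = 0.9144 m, so 1.372 yard = 1.372 * 0.9144 = 1.2545568 m. 1 parsec = 3.0856776e+16 m, so 1.2545568 m = 1.2545568 / 3.0856776e+16 = 4.0657417e-17 parsec ≈ 4.066e-17 parsec (4 s.f.). Final answer: 4.066e-17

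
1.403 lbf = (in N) 1 lbf = 4.4482216 N, so 1.403 lbf = 1.403 * 4.4482216 = 6.2408549 N. Result: 6.2408549 N ≈ 6.241 N (4 s.f.). Final answer: 6.241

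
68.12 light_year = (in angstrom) 1 light_year = 9.4607305e+15 m, so 68.12 light_year = 68.12 * 9.4607305e+15 = 6.4446496e+17 m. 1 angstrom = 1e-10 m, so 6.4446496e+17 m = 6.4446496e+17 / 1e-10 = 6.4446496e+27 angstrom ≈ 6.445e+27 angstrom (4 s.f.). Final answer: 6.445e+27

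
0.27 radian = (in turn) 0.04297. Check: 0.27 radian = 0.27 rad. 1 turn = 6.2831853 rad, so 0.27 rad = 0.27 / 6.2831853 = 0.042971835 turn ≈ 0.04297 turn (4 s.f.).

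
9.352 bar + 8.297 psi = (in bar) 1 bar = 100000 Pa, so 9.352 bar = 9.352 * 100000 = 935200 Pa. 1 psi = 6894.7573 Pa, so 8.297 psi = 8.297 * 6894.7573 = 57205.801 Pa. Sum: 935200 + 57205.801 = 992405.8 Pa. 1 bar = 100000 Pa, so 992405.8 Pa = 992405.8 / 100000 = 9.924058 bar ≈ 9.924 bar (4 s.f.). Final answer: 9.924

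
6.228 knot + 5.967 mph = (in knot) 1 knot = 0.51444444 m/s, so 6.228 knot = 6.228 * 0.51444444 = 3.20396 m/s. 1 mph = 0.44704 m/s, so 5.967 mph = 5.967 * 0.44704 = 2.6674877 m/s. Sum: 3.20396 + 2.6674877 = 5.8714477 m/s. 1 knot = 0.51444444 m/s, so 5.8714477 m/s = 5.8714477 / 0.51444444 = 11.413181 knot ≈ 11.41 knot (4 s.f.). Final answer: 11.41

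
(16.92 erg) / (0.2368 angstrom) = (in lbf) 1.606e+04. Check: 1 erg = 1e-07 J, so 16.92 erg = 16.92 * 1e-07 = 1.692e-06 J. 1 angstrom = 1e-10 m, so 0.2368 angstrom = 0.2368 * 1e-10 = 2.368e-11 m. Combine: 1.692e-06 J / 2.368e-11 m = 71452.703 N. 1 lbf = 4.4482216 N, so 71452.703 N = 71452.703 / 4.4482216 = 16063.207 lbf ≈ 1.606e+04 lbf (4 s.f.).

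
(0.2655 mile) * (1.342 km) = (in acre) 141.7. Check: 1 mile = 1609.344 m, so 0.2655 mile = 0.2655 * 1609.344 = 427.28083 m. 1 km = 1000 m, so 1.342 km = 1.342 * 1000 = 1342 m. Combine: 427.28083 m * 1342 m = 573410.88 m^2. 1 acre = 4046.8564 m^2, so 573410.88 m^2 = 573410.88 / 4046.8564 = 141.69291 acre ≈ 141.7 acre (4 s.f.).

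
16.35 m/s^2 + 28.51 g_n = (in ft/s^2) 970.9. Check: 16.35 m/s^2 is already in m/s^2. 1 g_n = 9.80665 m/s^2, so 28.51 g_n = 28.51 * 9.80665 = 279.58759 m/s^2. Sum: 16.35 + 279.58759 = 295.93759 m/s^2. 1 ft/s^2 = 0.3048 m/s^2, so 295.93759 m/s^2 = 295.93759 / 0.3048 = 970.92386 ft/s^2 ≈ 970.9 ft/s^2 (4 s.f.).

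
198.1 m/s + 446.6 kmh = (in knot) 626.2. Check: 198.1 m/s is already in m/s. 1 kmh = 0.27777778 m/s, so 446.6 kmh = 446.6 * 0.27777778 = 124.05556 m/s. Sum: 198.1 + 124.05556 = 322.15556 m/s. 1 knot = 0.51444444 m/s, so 322.15556 m/s = 322.15556 / 0.51444444 = 626.2203 knot ≈ 626.2 knot (4 s.f.).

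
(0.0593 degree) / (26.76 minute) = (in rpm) 1 degree = 0.017453293 rad, so 0.0593 degree = 0.0593 * 0.017453293 = 0.0010349802 rad. 1 minute = 60 s, so 26.76 minute = 26.76 * 60 = 1605.6 s. Combine: 0.0010349802 rad / 1605.6 s = 6.4460653e-07 rad/s. 1 rpm = 0.10471976 rad/s, so 6.4460653e-07 rad/s = 6.4460653e-07 / 0.10471976 = 6.1555389e-06 rpm ≈ 6.156e-06 rpm (4 s.f.). Final answer: 6.156e-06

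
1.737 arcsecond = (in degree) 0.0004825. Check: 1 arcsecond = 4.8481368e-06 rad, so 1.737 arcsecond = 1.737 * 4.8481368e-06 = 8.4212136e-06 rad. 1 degree = 0.017453293 rad, so 8.4212136e-06 rad = 8.4212136e-06 / 0.017453293 = 0.0004825 degree.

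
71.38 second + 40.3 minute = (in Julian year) 71.38 second = 71.38 s. 1 minute = 60 s, so 40.3 minute = 40.3 * 60 = 2418 s. Sum: 71.38 + 2418 = 2489.38 s. 1 Julian year = 31557600 s, so 2489.38 s = 2489.38 / 31557600 = 7.8883692e-05 Julian year ≈ 7.888e-05 Julian year (4 s.f.). Final answer: 7.888e-05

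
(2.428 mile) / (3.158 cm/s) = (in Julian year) 1 mile = 1609.344 m, so 2.428 mile = 2.428 * 1609.344 = 3907.4872 m. 1 cm/s = 0.01 m/s, so 3.158 cm/s = 3.158 * 0.01 = 0.03158 m/s. Combine: 3907.4872 m / 0.03158 m/s = 123732.97 s. 1 Julian year = 31557600 s, so 123732.97 s = 123732.97 / 31557600 = 0.0039208613 Julian year ≈ 0.003921 Julian year (4 s.f.). Final answer: 0.003921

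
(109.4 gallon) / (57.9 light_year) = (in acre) 1 gallon = 0.0037854118 m^3, so 109.4 gallon = 109.4 * 0.0037854118 = 0.41412405 m^3. 1 light_year = 9.4607305e+15 m, so 57.9 light_year = 57.9 * 9.4607305e+15 = 5.4777629e+17 m. Combine: 0.41412405 m^3 / 5.4777629e+17 m = 7.5600944e-19 m^2. 1 acre = 4046.8564 m^2, so 7.5600944e-19 m^2 = 7.5600944e-19 / 4046.8564 = 1.86814e-22 acre ≈ 1.868e-22 acre (4 s.f.). Final answer: 1.868e-22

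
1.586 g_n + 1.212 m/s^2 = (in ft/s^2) 55. Check: 1 g_n = 9.80665 m/s^2, so 1.586 g_n = 1.586 * 9.80665 = 15.553347 m/s^2. 1.212 m/s^2 is already in m/s^2. Sum: 15.553347 + 1.212 = 16.765347 m/s^2. 1 ft/s^2 = 0.3048 m/s^2, so 16.765347 m/s^2 = 16.765347 / 0.3048 = 55.004419 ft/s^2 ≈ 55 ft/s^2 (4 s.f.).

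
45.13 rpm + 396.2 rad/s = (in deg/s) 2.297e+04. Check: 1 rpm = 0.10471976 rad/s, so 45.13 rpm = 45.13 * 0.10471976 = 4.7260025 rad/s. 396.2 rad/s is already in rad/s. Sum: 4.7260025 + 396.2 = 400.926 rad/s. 1 deg/s = 0.017453293 rad/s, so 400.926 rad/s = 400.926 / 0.017453293 = 22971.368 deg/s ≈ 2.297e+04 deg/s (4 s.f.).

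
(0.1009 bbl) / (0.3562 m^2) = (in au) 1 bbl = 0.15898729 m^3, so 0.1009 bbl = 0.1009 * 0.15898729 = 0.016041818 m^3. 0.3562 m^2 is already in m^2. Combine: 0.016041818 m^3 / 0.3562 m^2 = 0.045035986 m. 1 au = 1.4959787e+11 m, so 0.045035986 m = 0.045035986 / 1.4959787e+11 = 3.0104697e-13 au ≈ 3.01e-13 au (4 s.f.). Final answer: 3.01e-13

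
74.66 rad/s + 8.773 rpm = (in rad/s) 74.66 rad/s is already in rad/s. 1 rpm = 0.10471976 rad/s, so 8.773 rpm = 8.773 * 0.10471976 = 0.91870641 rad/s. Sum: 74.66 + 0.91870641 = 75.578706 rad/s. Result: 75.578706 rad/s ≈ 75.58 rad/s (4 s.f.). Final answer: 75.58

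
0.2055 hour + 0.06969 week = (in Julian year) 0.001359. Check: 1 hour = 3600 s, so 0.2055 hour = 0.2055 * 3600 = 739.8 s. 1 week = 604800 s, so 0.06969 week = 0.06969 * 604800 = 42148.512 s. Sum: 739.8 + 42148.512 = 42888.312 s. 1 Julian year = 31557600 s, so 42888.312 s = 42888.312 / 31557600 = 0.0013590486 Julian year ≈ 0.001359 Julian year (4 s.f.).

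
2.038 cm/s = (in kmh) 0.07337. Check: 1 cm/s = 0.01 m/s, so 2.038 cm/s = 2.038 * 0.01 = 0.02038 m/s. 1 kmh = 0.27777778 m/s, so 0.02038 m/s = 0.02038 / 0.27777778 = 0.073368 kmh ≈ 0.07337 kmh (4 s.f.).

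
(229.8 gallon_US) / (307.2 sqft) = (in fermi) 1 gallon_US = 0.0037854118 m^3, so 229.8 gallon_US = 229.8 * 0.0037854118 = 0.86988763 m^3. 1 sqft = 0.09290304 m^2, so 307.2 sqft = 307.2 * 0.09290304 = 28.539814 m^2. Combine: 0.86988763 m^3 / 28.539814 m^2 = 0.030479793 m. 1 fermi = 1e-15 m, so 0.030479793 m = 0.030479793 / 1e-15 = 3.0479793e+13 fermi ≈ 3.048e+13 fermi (4 s.f.). Final answer: 3.048e+13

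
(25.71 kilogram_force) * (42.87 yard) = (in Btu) 9.368. Check: 1 kilogram_force = 9.80665 N, so 25.71 kilogram_force = 25.71 * 9.80665 = 252.12897 N. 1 yard = 0.9144 m, so 42.87 yard = 42.87 * 0.9144 = 39.200328 m. Combine: 252.12897 N * 39.200328 m = 9883.5384 J. 1 Btu = 1055.0559 J, so 9883.5384 J = 9883.5384 / 1055.0559 = 9.3677869 Btu ≈ 9.368 Btu (4 s.f.).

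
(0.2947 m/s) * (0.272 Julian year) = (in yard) 2.766e+06. Check: 0.2947 m/s is already in m/s. 1 Julian year = 31557600 s, so 0.272 Julian year = 0.272 * 31557600 = 8583667.2 s. Combine: 0.2947 m/s * 8583667.2 s = 2529606.7 m. 1 yard = 0.9144 m, so 2529606.7 m = 2529606.7 / 0.9144 = 2766411.6 yard ≈ 2.766e+06 yard (4 s.f.).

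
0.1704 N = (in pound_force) 0.03831. Check: 1 pound_force = 4.4482216 N, so 0.1704 N = 0.1704 / 4.4482216 = 0.038307444 pound_force ≈ 0.03831 pound_force (4 s.f.).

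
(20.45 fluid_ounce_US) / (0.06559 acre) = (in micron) 2.278. Check: 1 fluid_ounce_US = 2.957353e-05 m^3, so 20.45 fluid_ounce_US = 20.45 * 2.957353e-05 = 0.00060477868 m^3. 1 acre = 4046.8564 m^2, so 0.06559 acre = 0.06559 * 4046.8564 = 265.43331 m^2. Combine: 0.00060477868 m^3 / 265.43331 m^2 = 2.2784581e-06 m. 1 micron = 1e-06 m, so 2.2784581e-06 m = 2.2784581e-06 / 1e-06 = 2.2784581 micron ≈ 2.278 micron (4 s.f.).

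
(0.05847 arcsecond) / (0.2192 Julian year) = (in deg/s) 2.348e-12. Check: 1 arcsecond = 4.8481368e-06 rad, so 0.05847 arcsecond = 0.05847 * 4.8481368e-06 = 2.8347056e-07 rad. 1 Julian year = 31557600 s, so 0.2192 Julian year = 0.2192 * 31557600 = 6917425.9 s. Combine: 2.8347056e-07 rad / 6917425.9 s = 4.0979197e-14 rad/s. 1 deg/s = 0.017453293 rad/s, so 4.0979197e-14 rad/s = 4.0979197e-14 / 0.017453293 = 2.347935e-12 deg/s ≈ 2.348e-12 deg/s (4 s.f.).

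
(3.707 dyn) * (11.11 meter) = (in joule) 0.0004118. Check: 1 dyn = 1e-05 N, so 3.707 dyn = 3.707 * 1e-05 = 3.707e-05 N. 11.11 meter = 11.11 m. Combine: 3.707e-05 N * 11.11 m = 0.0004118477 J. 0.0004118477 J = 0.0004118477 joule ≈ 0.0004118 joule (4 s.f.).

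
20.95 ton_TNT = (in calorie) 2.095e+10. Check: 1 ton_TNT = 4.184e+09 J, so 20.95 ton_TNT = 20.95 * 4.184e+09 = 8.76548e+10 J. 1 calorie = 4.184 J, so 8.76548e+10 J = 8.76548e+10 / 4.184 = 2.095e+10 calorie.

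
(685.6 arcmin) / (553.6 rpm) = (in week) 1 arcmin = 0.00029088821 rad, so 685.6 arcmin = 685.6 * 0.00029088821 = 0.19943296 rad. 1 rpm = 0.10471976 rad/s, so 553.6 rpm = 553.6 * 0.10471976 = 57.972856 rad/s. Combine: 0.19943296 rad / 57.972856 rad/s = 0.0034401092 s. 1 week = 604800 s, so 0.0034401092 s = 0.0034401092 / 604800 = 5.6880112e-09 week ≈ 5.688e-09 week (4 s.f.). Final answer: 5.688e-09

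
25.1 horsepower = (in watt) 1 horsepower = 745.69987 W, so 25.1 horsepower = 25.1 * 745.69987 = 18717.067 W. 18717.067 W = 18717.067 watt ≈ 1.872e+04 watt (4 s.f.). Final answer: 1.872e+04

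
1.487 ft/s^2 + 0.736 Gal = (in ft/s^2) 1 ft/s^2 = 0.3048 m/s^2, so 1.487 ft/s^2 = 1.487 * 0.3048 = 0.4532376 m/s^2. 1 Gal = 0.01 m/s^2, so 0.736 Gal = 0.736 * 0.01 = 0.00736 m/s^2. Sum: 0.4532376 + 0.00736 = 0.4605976 m/s^2. 1 ft/s^2 = 0.3048 m/s^2, so 0.4605976 m/s^2 = 0.4605976 / 0.3048 = 1.511147 ft/s^2 ≈ 1.511 ft/s^2 (4 s.f.). Final answer: 1.511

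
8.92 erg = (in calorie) 2.132e-07. Check: 1 erg = 1e-07 J, so 8.92 erg = 8.92 * 1e-07 = 8.92e-07 J. 1 calorie = 4.184 J, so 8.92e-07 J = 8.92e-07 / 4.184 = 2.1319312e-07 calorie ≈ 2.132e-07 calorie (4 s.f.).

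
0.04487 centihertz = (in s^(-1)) 1 centihertz = 0.01 Hz, so 0.04487 centihertz = 0.04487 * 0.01 = 0.0004487 Hz. 0.0004487 Hz = 0.0004487 s^(-1). Final answer: 0.0004487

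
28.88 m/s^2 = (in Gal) 1 Gal = 0.01 m/s^2, so 28.88 m/s^2 = 28.88 / 0.01 = 2888 Gal. Final answer: 2888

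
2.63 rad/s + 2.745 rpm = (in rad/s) 2.63 rad/s is already in rad/s. 1 rpm = 0.10471976 rad/s, so 2.745 rpm = 2.745 * 0.10471976 = 0.28745573 rad/s. Sum: 2.63 + 0.28745573 = 2.9174557 rad/s. Result: 2.9174557 rad/s ≈ 2.917 rad/s (4 s.f.). Final answer: 2.917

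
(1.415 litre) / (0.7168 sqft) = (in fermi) 1 litre = 0.001 m^3, so 1.415 litre = 1.415 * 0.001 = 0.001415 m^3. 1 sqft = 0.09290304 m^2, so 0.7168 sqft = 0.7168 * 0.09290304 = 0.066592899 m^2. Combine: 0.001415 m^3 / 0.066592899 m^2 = 0.021248512 m. 1 fermi = 1e-15 m, so 0.021248512 m = 0.021248512 / 1e-15 = 2.1248512e+13 fermi ≈ 2.125e+13 fermi (4 s.f.). Final answer: 2.125e+13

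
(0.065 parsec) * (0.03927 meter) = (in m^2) 1 parsec = 3.0856776e+16 m, so 0.065 parsec = 0.065 * 3.0856776e+16 = 2.0056904e+15 m. 0.03927 meter = 0.03927 m. Combine: 2.0056904e+15 m * 0.03927 m = 7.8763463e+13 m^2. Result: 7.8763463e+13 m^2 ≈ 7.876e+13 m^2 (4 s.f.). Final answer: 7.876e+13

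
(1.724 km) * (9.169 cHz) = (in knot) 307.3. Check: 1 km = 1000 m, so 1.724 km = 1.724 * 1000 = 1724 m. 1 cHz = 0.01 Hz, so 9.169 cHz = 9.169 * 0.01 = 0.09169 Hz. Combine: 1724 m * 0.09169 Hz = 158.07356 m/s. 1 knot = 0.51444444 m/s, so 158.07356 m/s = 158.07356 / 0.51444444 = 307.27042 knot ≈ 307.3 knot (4 s.f.).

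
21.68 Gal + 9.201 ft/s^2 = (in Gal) 302.1. Check: 1 Gal = 0.01 m/s^2, so 21.68 Gal = 21.68 * 0.01 = 0.2168 m/s^2. 1 ft/s^2 = 0.3048 m/s^2, so 9.201 ft/s^2 = 9.201 * 0.3048 = 2.8044648 m/s^2. Sum: 0.2168 + 2.8044648 = 3.0212648 m/s^2. 1 Gal = 0.01 m/s^2, so 3.0212648 m/s^2 = 3.0212648 / 0.01 = 302.12648 Gal ≈ 302.1 Gal (4 s.f.).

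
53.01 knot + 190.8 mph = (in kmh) 405.2. Check: 1 knot = 0.51444444 m/s, so 53.01 knot = 53.01 * 0.51444444 = 27.2707 m/s. 1 mph = 0.44704 m/s, so 190.8 mph = 190.8 * 0.44704 = 85.295232 m/s. Sum: 27.2707 + 85.295232 = 112.56593 m/s. 1 kmh = 0.27777778 m/s, so 112.56593 m/s = 112.56593 / 0.27777778 = 405.23736 kmh ≈ 405.2 kmh (4 s.f.).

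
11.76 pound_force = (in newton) 52.31. Check: 1 pound_force = 4.4482216 N, so 11.76 pound_force = 11.76 * 4.4482216 = 52.311086 N. 52.311086 N = 52.311086 newton ≈ 52.31 newton (4 s.f.).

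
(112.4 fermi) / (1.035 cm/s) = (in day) 1 fermi = 1e-15 m, so 112.4 fermi = 112.4 * 1e-15 = 1.124e-13 m. 1 cm/s = 0.01 m/s, so 1.035 cm/s = 1.035 * 0.01 = 0.01035 m/s. Combine: 1.124e-13 m / 0.01035 m/s = 1.0859903e-11 s. 1 day = 86400 s, so 1.0859903e-11 s = 1.0859903e-11 / 86400 = 1.2569333e-16 day ≈ 1.257e-16 day (4 s.f.). Final answer: 1.257e-16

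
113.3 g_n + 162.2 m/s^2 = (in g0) 1 g_n = 9.80665 m/s^2, so 113.3 g_n = 113.3 * 9.80665 = 1111.0934 m/s^2. 162.2 m/s^2 is already in m/s^2. Sum: 1111.0934 + 162.2 = 1273.2934 m/s^2. 1 g0 = 9.80665 m/s^2, so 1273.2934 m/s^2 = 1273.2934 / 9.80665 = 129.8398 g0 ≈ 129.8 g0 (4 s.f.). Final answer: 129.8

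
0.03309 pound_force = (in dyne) 1.472e+04. Check: 1 pound_force = 4.4482216 N, so 0.03309 pound_force = 0.03309 * 4.4482216 = 0.14719165 N. 1 dyne = 1e-05 N, so 0.14719165 N = 0.14719165 / 1e-05 = 14719.165 dyne ≈ 1.472e+04 dyne (4 s.f.).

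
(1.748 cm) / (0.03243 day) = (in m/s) 6.239e-06. Check: 1 cm = 0.01 m, so 1.748 cm = 1.748 * 0.01 = 0.01748 m. 1 day = 86400 s, so 0.03243 day = 0.03243 * 86400 = 2801.952 s. Combine: 0.01748 m / 2801.952 s = 6.238508e-06 m/s. Result: 6.238508e-06 m/s ≈ 6.239e-06 m/s (4 s.f.).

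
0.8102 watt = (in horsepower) 0.8102 watt = 0.8102 W. 1 horsepower = 745.69987 W, so 0.8102 W = 0.8102 / 745.69987 = 0.0010864961 horsepower ≈ 0.001086 horsepower (4 s.f.). Final answer: 0.001086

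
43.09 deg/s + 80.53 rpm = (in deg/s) 526.3. Check: 1 deg/s = 0.017453293 rad/s, so 43.09 deg/s = 43.09 * 0.017453293 = 0.75206237 rad/s. 1 rpm = 0.10471976 rad/s, so 80.53 rpm = 80.53 * 0.10471976 = 8.4330819 rad/s. Sum: 0.75206237 + 8.4330819 = 9.1851443 rad/s. 1 deg/s = 0.017453293 rad/s, so 9.1851443 rad/s = 9.1851443 / 0.017453293 = 526.27 deg/s ≈ 526.3 deg/s (4 s.f.).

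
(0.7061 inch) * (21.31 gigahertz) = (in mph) 1 inch = 0.0254 m, so 0.7061 inch = 0.7061 * 0.0254 = 0.01793494 m. 1 gigahertz = 1e+09 Hz, so 21.31 gigahertz = 21.31 * 1e+09 = 2.131e+10 Hz. Combine: 0.01793494 m * 2.131e+10 Hz = 3.8219357e+08 m/s. 1 mph = 0.44704 m/s, so 3.8219357e+08 m/s = 3.8219357e+08 / 0.44704 = 8.5494267e+08 mph ≈ 8.549e+08 mph (4 s.f.). Final answer: 8.549e+08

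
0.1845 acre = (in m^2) 746.6. Check: 1 acre = 4046.8564 m^2, so 0.1845 acre = 0.1845 * 4046.8564 = 746.64501 m^2. Result: 746.64501 m^2 ≈ 746.6 m^2 (4 s.f.).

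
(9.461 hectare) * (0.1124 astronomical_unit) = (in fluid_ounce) 1 hectare = 10000 m^2, so 9.461 hectare = 9.461 * 10000 = 94610 m^2. 1 astronomical_unit = 1.4959787e+11 m, so 0.1124 astronomical_unit = 0.1124 * 1.4959787e+11 = 1.6814801e+10 m. Combine: 94610 m^2 * 1.6814801e+10 m = 1.5908483e+15 m^3. 1 fluid_ounce = 2.957353e-05 m^3, so 1.5908483e+15 m^3 = 1.5908483e+15 / 2.957353e-05 = 5.379298e+19 fluid_ounce ≈ 5.379e+19 fluid_ounce (4 s.f.). Final answer: 5.379e+19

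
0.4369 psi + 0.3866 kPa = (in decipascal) 1 psi = 6894.7573 Pa, so 0.4369 psi = 0.4369 * 6894.7573 = 3012.3195 Pa. 1 kPa = 1000 Pa, so 0.3866 kPa = 0.3866 * 1000 = 386.6 Pa. Sum: 3012.3195 + 386.6 = 3398.9195 Pa. 1 decipascal = 0.1 Pa, so 3398.9195 Pa = 3398.9195 / 0.1 = 33989.195 decipascal ≈ 3.399e+04 decipascal (4 s.f.). Final answer: 3.399e+04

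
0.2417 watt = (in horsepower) 0.0003241. Check: 0.2417 watt = 0.2417 W. 1 horsepower = 745.69987 W, so 0.2417 W = 0.2417 / 745.69987 = 0.00032412504 horsepower ≈ 0.0003241 horsepower (4 s.f.).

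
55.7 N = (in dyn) 5.57e+06. Check: 1 dyn = 1e-05 N, so 55.7 N = 55.7 / 1e-05 = 5570000 dyn ≈ 5.57e+06 dyn (4 s.f.).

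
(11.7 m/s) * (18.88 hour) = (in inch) 11.7 m/s is already in m/s. 1 hour = 3600 s, so 18.88 hour = 18.88 * 3600 = 67968 s. Combine: 11.7 m/s * 67968 s = 795225.6 m. 1 inch = 0.0254 m, so 795225.6 m = 795225.6 / 0.0254 = 31308094 inch ≈ 3.131e+07 inch (4 s.f.). Final answer: 3.131e+07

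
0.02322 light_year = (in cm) 1 light_year = 9.4607305e+15 m, so 0.02322 light_year = 0.02322 * 9.4607305e+15 = 2.1967816e+14 m. 1 cm = 0.01 m, so 2.1967816e+14 m = 2.1967816e+14 / 0.01 = 2.1967816e+16 cm ≈ 2.197e+16 cm (4 s.f.). Final answer: 2.197e+16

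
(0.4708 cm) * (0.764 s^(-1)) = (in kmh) 0.01295. Check: 1 cm = 0.01 m, so 0.4708 cm = 0.4708 * 0.01 = 0.004708 m. 0.764 s^(-1) = 0.764 Hz. Combine: 0.004708 m * 0.764 Hz = 0.003596912 m/s. 1 kmh = 0.27777778 m/s, so 0.003596912 m/s = 0.003596912 / 0.27777778 = 0.012948883 kmh ≈ 0.01295 kmh (4 s.f.).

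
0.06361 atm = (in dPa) 1 atm = 101325 Pa, so 0.06361 atm = 0.06361 * 101325 = 6445.2833 Pa. 1 dPa = 0.1 Pa, so 6445.2833 Pa = 6445.2833 / 0.1 = 64452.833 dPa ≈ 6.445e+04 dPa (4 s.f.). Final answer: 6.445e+04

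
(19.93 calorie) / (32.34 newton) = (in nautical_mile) 1 calorie = 4.184 J, so 19.93 calorie = 19.93 * 4.184 = 83.38712 J. 32.34 newton = 32.34 N. Combine: 83.38712 J / 32.34 N = 2.5784515 m. 1 nautical_mile = 1852 m, so 2.5784515 m = 2.5784515 / 1852 = 0.0013922524 nautical_mile ≈ 0.001392 nautical_mile (4 s.f.). Final answer: 0.001392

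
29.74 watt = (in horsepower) 29.74 watt = 29.74 W. 1 horsepower = 745.69987 W, so 29.74 W = 29.74 / 745.69987 = 0.039881997 horsepower ≈ 0.03988 horsepower (4 s.f.). Final answer: 0.03988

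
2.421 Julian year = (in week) 1 Julian year = 31557600 s, so 2.421 Julian year = 2.421 * 31557600 = 76400950 s. 1 week = 604800 s, so 76400950 s = 76400950 / 604800 = 126.32432 week ≈ 126.3 week (4 s.f.). Final answer: 126.3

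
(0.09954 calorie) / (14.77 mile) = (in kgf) 1.787e-06. Check: 1 calorie = 4.184 J, so 0.09954 calorie = 0.09954 * 4.184 = 0.41647536 J. 1 mile = 1609.344 m, so 14.77 mile = 14.77 * 1609.344 = 23770.011 m. Combine: 0.41647536 J / 23770.011 m = 1.7521042e-05 N. 1 kgf = 9.80665 N, so 1.7521042e-05 N = 1.7521042e-05 / 9.80665 = 1.7866491e-06 kgf ≈ 1.787e-06 kgf (4 s.f.).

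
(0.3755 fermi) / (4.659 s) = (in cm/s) 8.06e-15. Check: 1 fermi = 1e-15 m, so 0.3755 fermi = 0.3755 * 1e-15 = 3.755e-16 m. 4.659 s is already in s. Combine: 3.755e-16 m / 4.659 s = 8.0596695e-17 m/s. 1 cm/s = 0.01 m/s, so 8.0596695e-17 m/s = 8.0596695e-17 / 0.01 = 8.0596695e-15 cm/s ≈ 8.06e-15 cm/s (4 s.f.).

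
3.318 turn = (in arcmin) 1 turn = 6.2831853 rad, so 3.318 turn = 3.318 * 6.2831853 = 20.847609 rad. 1 arcmin = 0.00029088821 rad, so 20.847609 rad = 20.847609 / 0.00029088821 = 71668.8 arcmin ≈ 7.167e+04 arcmin (4 s.f.). Final answer: 7.167e+04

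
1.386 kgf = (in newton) 13.59. Check: 1 kgf = 9.80665 N, so 1.386 kgf = 1.386 * 9.80665 = 13.592017 N. 13.592017 N = 13.592017 newton ≈ 13.59 newton (4 s.f.).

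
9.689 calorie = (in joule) 40.54. Check: 1 calorie = 4.184 J, so 9.689 calorie = 9.689 * 4.184 = 40.538776 J. 40.538776 J = 40.538776 joule ≈ 40.54 joule (4 s.f.).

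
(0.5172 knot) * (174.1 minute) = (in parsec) 9.007e-14. Check: 1 knot = 0.51444444 m/s, so 0.5172 knot = 0.5172 * 0.51444444 = 0.26607067 m/s. 1 minute = 60 s, so 174.1 minute = 174.1 * 60 = 10446 s. Combine: 0.26607067 m/s * 10446 s = 2779.3742 m. 1 parsec = 3.0856776e+16 m, so 2779.3742 m = 2779.3742 / 3.0856776e+16 = 9.0073383e-14 parsec ≈ 9.007e-14 parsec (4 s.f.).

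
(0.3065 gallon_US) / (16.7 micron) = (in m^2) 69.47. Check: 1 gallon_US = 0.0037854118 m^3, so 0.3065 gallon_US = 0.3065 * 0.0037854118 = 0.0011602287 m^3. 1 micron = 1e-06 m, so 16.7 micron = 16.7 * 1e-06 = 1.67e-05 m. Combine: 0.0011602287 m^3 / 1.67e-05 m = 69.474773 m^2. Result: 69.474773 m^2 ≈ 69.47 m^2 (4 s.f.).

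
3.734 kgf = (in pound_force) 1 kgf = 9.80665 N, so 3.734 kgf = 3.734 * 9.80665 = 36.618031 N. 1 pound_force = 4.4482216 N, so 36.618031 N = 36.618031 / 4.4482216 = 8.2320609 pound_force ≈ 8.232 pound_force (4 s.f.). Final answer: 8.232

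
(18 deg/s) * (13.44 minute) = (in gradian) 1 deg/s = 0.017453293 rad/s, so 18 deg/s = 18 * 0.017453293 = 0.31415927 rad/s. 1 minute = 60 s, so 13.44 minute = 13.44 * 60 = 806.4 s. Combine: 0.31415927 rad/s * 806.4 s = 253.33803 rad. 1 gradian = 0.015707963 rad, so 253.33803 rad = 253.33803 / 0.015707963 = 16128 gradian ≈ 1.613e+04 gradian (4 s.f.). Final answer: 1.613e+04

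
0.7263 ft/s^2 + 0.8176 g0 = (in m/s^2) 1 ft/s^2 = 0.3048 m/s^2, so 0.7263 ft/s^2 = 0.7263 * 0.3048 = 0.22137624 m/s^2. 1 g0 = 9.80665 m/s^2, so 0.8176 g0 = 0.8176 * 9.80665 = 8.017917 m/s^2. Sum: 0.22137624 + 8.017917 = 8.2392933 m/s^2. Result: 8.2392933 m/s^2 ≈ 8.239 m/s^2 (4 s.f.). Final answer: 8.239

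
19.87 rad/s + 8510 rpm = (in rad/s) 19.87 rad/s is already in rad/s. 1 rpm = 0.10471976 rad/s, so 8510 rpm = 8510 * 0.10471976 = 891.16512 rad/s. Sum: 19.87 + 891.16512 = 911.03512 rad/s. Result: 911.03512 rad/s ≈ 911 rad/s (4 s.f.). Final answer: 911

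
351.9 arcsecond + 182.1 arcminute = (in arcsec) 1.128e+04. Check: 1 arcsecond = 4.8481368e-06 rad, so 351.9 arcsecond = 351.9 * 4.8481368e-06 = 0.0017060593 rad. 1 arcminute = 0.00029088821 rad, so 182.1 arcminute = 182.1 * 0.00029088821 = 0.052970743 rad. Sum: 0.0017060593 + 0.052970743 = 0.054676802 rad. 1 arcsec = 4.8481368e-06 rad, so 0.054676802 rad = 0.054676802 / 4.8481368e-06 = 11277.9 arcsec ≈ 1.128e+04 arcsec (4 s.f.).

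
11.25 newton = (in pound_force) 11.25 newton = 11.25 N. 1 pound_force = 4.4482216 N, so 11.25 N = 11.25 / 4.4482216 = 2.5291006 pound_force ≈ 2.529 pound_force (4 s.f.). Final answer: 2.529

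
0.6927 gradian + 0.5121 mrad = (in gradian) 0.7253. Check: 1 gradian = 0.015707963 rad, so 0.6927 gradian = 0.6927 * 0.015707963 = 0.010880906 rad. 1 mrad = 0.001 rad, so 0.5121 mrad = 0.5121 * 0.001 = 0.0005121 rad. Sum: 0.010880906 + 0.0005121 = 0.011393006 rad. 1 gradian = 0.015707963 rad, so 0.011393006 rad = 0.011393006 / 0.015707963 = 0.7253013 gradian ≈ 0.7253 gradian (4 s.f.).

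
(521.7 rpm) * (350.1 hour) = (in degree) 3.945e+09. Check: 1 rpm = 0.10471976 rad/s, so 521.7 rpm = 521.7 * 0.10471976 = 54.632296 rad/s. 1 hour = 3600 s, so 350.1 hour = 350.1 * 3600 = 1260360 s. Combine: 54.632296 rad/s * 1260360 s = 68856361 rad. 1 degree = 0.017453293 rad, so 68856361 rad = 68856361 / 0.017453293 = 3.9451789e+09 degree ≈ 3.945e+09 degree (4 s.f.).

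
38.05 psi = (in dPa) 2.623e+06. Check: 1 psi = 6894.7573 Pa, so 38.05 psi = 38.05 * 6894.7573 = 262345.52 Pa. 1 dPa = 0.1 Pa, so 262345.52 Pa = 262345.52 / 0.1 = 2623455.2 dPa ≈ 2.623e+06 dPa (4 s.f.).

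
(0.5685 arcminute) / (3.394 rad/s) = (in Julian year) 1.544e-12. Check: 1 arcminute = 0.00029088821 rad, so 0.5685 arcminute = 0.5685 * 0.00029088821 = 0.00016536995 rad. 3.394 rad/s is already in rad/s. Combine: 0.00016536995 rad / 3.394 rad/s = 4.8724203e-05 s. 1 Julian year = 31557600 s, so 4.8724203e-05 s = 4.8724203e-05 / 31557600 = 1.5439768e-12 Julian year ≈ 1.544e-12 Julian year (4 s.f.).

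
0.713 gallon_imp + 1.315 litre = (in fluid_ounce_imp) 160.4. Check: 1 gallon_imp = 0.00454609 m^3, so 0.713 gallon_imp = 0.713 * 0.00454609 = 0.0032413622 m^3. 1 litre = 0.001 m^3, so 1.315 litre = 1.315 * 0.001 = 0.001315 m^3. Sum: 0.0032413622 + 0.001315 = 0.0045563622 m^3. 1 fluid_ounce_imp = 2.8413063e-05 m^3, so 0.0045563622 m^3 = 0.0045563622 / 2.8413063e-05 = 160.36153 fluid_ounce_imp ≈ 160.4 fluid_ounce_imp (4 s.f.).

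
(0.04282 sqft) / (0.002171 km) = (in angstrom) 1 sqft = 0.09290304 m^2, so 0.04282 sqft = 0.04282 * 0.09290304 = 0.0039781082 m^2. 1 km = 1000 m, so 0.002171 km = 0.002171 * 1000 = 2.171 m. Combine: 0.0039781082 m^2 / 2.171 m = 0.0018323852 m. 1 angstrom = 1e-10 m, so 0.0018323852 m = 0.0018323852 / 1e-10 = 18323852 angstrom ≈ 1.832e+07 angstrom (4 s.f.). Final answer: 1.832e+07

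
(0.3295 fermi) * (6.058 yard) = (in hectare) 1 fermi = 1e-15 m, so 0.3295 fermi = 0.3295 * 1e-15 = 3.295e-16 m. 1 yard = 0.9144 m, so 6.058 yard = 6.058 * 0.9144 = 5.5394352 m. Combine: 3.295e-16 m * 5.5394352 m = 1.8252439e-15 m^2. 1 hectare = 10000 m^2, so 1.8252439e-15 m^2 = 1.8252439e-15 / 10000 = 1.8252439e-19 hectare ≈ 1.825e-19 hectare (4 s.f.). Final answer: 1.825e-19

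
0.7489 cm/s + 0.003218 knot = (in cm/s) 0.9144. Check: 1 cm/s = 0.01 m/s, so 0.7489 cm/s = 0.7489 * 0.01 = 0.007489 m/s. 1 knot = 0.51444444 m/s, so 0.003218 knot = 0.003218 * 0.51444444 = 0.0016554822 m/s. Sum: 0.007489 + 0.0016554822 = 0.0091444822 m/s. 1 cm/s = 0.01 m/s, so 0.0091444822 m/s = 0.0091444822 / 0.01 = 0.91444822 cm/s ≈ 0.9144 cm/s (4 s.f.).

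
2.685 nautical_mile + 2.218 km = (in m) 7191. Check: 1 nautical_mile = 1852 m, so 2.685 nautical_mile = 2.685 * 1852 = 4972.62 m. 1 km = 1000 m, so 2.218 km = 2.218 * 1000 = 2218 m. Sum: 4972.62 + 2218 = 7190.62 m. Result: 7190.62 m ≈ 7191 m (4 s.f.).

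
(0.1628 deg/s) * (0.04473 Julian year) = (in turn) 638.3. Check: 1 deg/s = 0.017453293 rad/s, so 0.1628 deg/s = 0.1628 * 0.017453293 = 0.002841396 rad/s. 1 Julian year = 31557600 s, so 0.04473 Julian year = 0.04473 * 31557600 = 1411571.4 s. Combine: 0.002841396 rad/s * 1411571.4 s = 4010.8335 rad. 1 turn = 6.2831853 rad, so 4010.8335 rad = 4010.8335 / 6.2831853 = 638.34398 turn ≈ 638.3 turn (4 s.f.).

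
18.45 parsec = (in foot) 1.868e+18. Check: 1 parsec = 3.0856776e+16 m, so 18.45 parsec = 18.45 * 3.0856776e+16 = 5.6930751e+17 m. 1 foot = 0.3048 m, so 5.6930751e+17 m = 5.6930751e+17 / 0.3048 = 1.8678068e+18 foot ≈ 1.868e+18 foot (4 s.f.).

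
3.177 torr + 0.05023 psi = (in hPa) 7.699. Check: 1 torr = 133.32237 Pa, so 3.177 torr = 3.177 * 133.32237 = 423.56516 Pa. 1 psi = 6894.7573 Pa, so 0.05023 psi = 0.05023 * 6894.7573 = 346.32366 Pa. Sum: 423.56516 + 346.32366 = 769.88882 Pa. 1 hPa = 100 Pa, so 769.88882 Pa = 769.88882 / 100 = 7.6988882 hPa ≈ 7.699 hPa (4 s.f.).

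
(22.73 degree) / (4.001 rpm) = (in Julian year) 1 degree = 0.017453293 rad, so 22.73 degree = 22.73 * 0.017453293 = 0.39671334 rad. 1 rpm = 0.10471976 rad/s, so 4.001 rpm = 4.001 * 0.10471976 = 0.41898374 rad/s. Combine: 0.39671334 rad / 0.41898374 rad/s = 0.94684662 s. 1 Julian year = 31557600 s, so 0.94684662 s = 0.94684662 / 31557600 = 3.0003759e-08 Julian year ≈ 3e-08 Julian year (4 s.f.). Final answer: 3e-08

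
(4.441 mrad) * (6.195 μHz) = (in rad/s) 1 mrad = 0.001 rad, so 4.441 mrad = 4.441 * 0.001 = 0.004441 rad. 1 μHz = 1e-06 Hz, so 6.195 μHz = 6.195 * 1e-06 = 6.195e-06 Hz. Combine: 0.004441 rad * 6.195e-06 Hz = 2.7511995e-08 rad/s. Result: 2.7511995e-08 rad/s ≈ 2.751e-08 rad/s (4 s.f.). Final answer: 2.751e-08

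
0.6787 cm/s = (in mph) 0.01518. Check: 1 cm/s = 0.01 m/s, so 0.6787 cm/s = 0.6787 * 0.01 = 0.006787 m/s. 1 mph = 0.44704 m/s, so 0.006787 m/s = 0.006787 / 0.44704 = 0.015182087 mph ≈ 0.01518 mph (4 s.f.).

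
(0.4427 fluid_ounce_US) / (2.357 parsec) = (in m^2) 1 fluid_ounce_US = 2.957353e-05 m^3, so 0.4427 fluid_ounce_US = 0.4427 * 2.957353e-05 = 1.3092202e-05 m^3. 1 parsec = 3.0856776e+16 m, so 2.357 parsec = 2.357 * 3.0856776e+16 = 7.2729421e+16 m. Combine: 1.3092202e-05 m^3 / 7.2729421e+16 m = 1.8001245e-22 m^2. Result: 1.8001245e-22 m^2 ≈ 1.8e-22 m^2 (4 s.f.). Final answer: 1.8e-22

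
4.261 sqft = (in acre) 1 sqft = 0.09290304 m^2, so 4.261 sqft = 4.261 * 0.09290304 = 0.39585985 m^2. 1 acre = 4046.8564 m^2, so 0.39585985 m^2 = 0.39585985 / 4046.8564 = 9.78191e-05 acre ≈ 9.782e-05 acre (4 s.f.). Final answer: 9.782e-05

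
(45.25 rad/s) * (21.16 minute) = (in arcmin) 1.975e+08. Check: 45.25 rad/s is already in rad/s. 1 minute = 60 s, so 21.16 minute = 21.16 * 60 = 1269.6 s. Combine: 45.25 rad/s * 1269.6 s = 57449.4 rad. 1 arcmin = 0.00029088821 rad, so 57449.4 rad = 57449.4 / 0.00029088821 = 1.9749649e+08 arcmin ≈ 1.975e+08 arcmin (4 s.f.).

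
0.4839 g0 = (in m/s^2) 4.745. Check: 1 g0 = 9.80665 m/s^2, so 0.4839 g0 = 0.4839 * 9.80665 = 4.7454379 m/s^2. Result: 4.7454379 m/s^2 ≈ 4.745 m/s^2 (4 s.f.).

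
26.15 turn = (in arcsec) 3.389e+07. Check: 1 turn = 6.2831853 rad, so 26.15 turn = 26.15 * 6.2831853 = 164.3053 rad. 1 arcsec = 4.8481368e-06 rad, so 164.3053 rad = 164.3053 / 4.8481368e-06 = 33890400 arcsec ≈ 3.389e+07 arcsec (4 s.f.).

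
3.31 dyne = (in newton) 1 dyne = 1e-05 N, so 3.31 dyne = 3.31 * 1e-05 = 3.31e-05 N. 3.31e-05 N = 3.31e-05 newton. Final answer: 3.31e-05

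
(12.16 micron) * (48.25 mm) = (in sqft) 1 micron = 1e-06 m, so 12.16 micron = 12.16 * 1e-06 = 1.216e-05 m. 1 mm = 0.001 m, so 48.25 mm = 48.25 * 0.001 = 0.04825 m. Combine: 1.216e-05 m * 0.04825 m = 5.8672e-07 m^2. 1 sqft = 0.09290304 m^2, so 5.8672e-07 m^2 = 5.8672e-07 / 0.09290304 = 6.3154015e-06 sqft ≈ 6.315e-06 sqft (4 s.f.). Final answer: 6.315e-06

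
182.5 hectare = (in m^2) 1 hectare = 10000 m^2, so 182.5 hectare = 182.5 * 10000 = 1825000 m^2. Result: 1825000 m^2 ≈ 1.825e+06 m^2 (4 s.f.). Final answer: 1.825e+06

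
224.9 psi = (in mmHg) 1 psi = 6894.7573 Pa, so 224.9 psi = 224.9 * 6894.7573 = 1550630.9 Pa. 1 mmHg = 133.32237 Pa, so 1550630.9 Pa = 1550630.9 / 133.32237 = 11630.688 mmHg ≈ 1.163e+04 mmHg (4 s.f.). Final answer: 1.163e+04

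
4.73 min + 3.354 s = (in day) 1 min = 60 s, so 4.73 min = 4.73 * 60 = 283.8 s. 3.354 s is already in s. Sum: 283.8 + 3.354 = 287.154 s. 1 day = 86400 s, so 287.154 s = 287.154 / 86400 = 0.0033235417 day ≈ 0.003324 day (4 s.f.). Final answer: 0.003324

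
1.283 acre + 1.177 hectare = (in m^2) 1.696e+04. Check: 1 acre = 4046.8564 m^2, so 1.283 acre = 1.283 * 4046.8564 = 5192.1168 m^2. 1 hectare = 10000 m^2, so 1.177 hectare = 1.177 * 10000 = 11770 m^2. Sum: 5192.1168 + 11770 = 16962.117 m^2. Result: 16962.117 m^2 ≈ 1.696e+04 m^2 (4 s.f.).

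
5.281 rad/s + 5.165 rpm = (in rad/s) 5.281 rad/s is already in rad/s. 1 rpm = 0.10471976 rad/s, so 5.165 rpm = 5.165 * 0.10471976 = 0.54087754 rad/s. Sum: 5.281 + 0.54087754 = 5.8218775 rad/s. Result: 5.8218775 rad/s ≈ 5.822 rad/s (4 s.f.). Final answer: 5.822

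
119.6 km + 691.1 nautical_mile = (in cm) 1.4e+08. Check: 1 km = 1000 m, so 119.6 km = 119.6 * 1000 = 119600 m. 1 nautical_mile = 1852 m, so 691.1 nautical_mile = 691.1 * 1852 = 1279917.2 m. Sum: 119600 + 1279917.2 = 1399517.2 m. 1 cm = 0.01 m, so 1399517.2 m = 1399517.2 / 0.01 = 1.3995172e+08 cm ≈ 1.4e+08 cm (4 s.f.).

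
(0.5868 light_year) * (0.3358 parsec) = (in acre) 1 light_year = 9.4607305e+15 m, so 0.5868 light_year = 0.5868 * 9.4607305e+15 = 5.5515566e+15 m. 1 parsec = 3.0856776e+16 m, so 0.3358 parsec = 0.3358 * 3.0856776e+16 = 1.0361705e+16 m. Combine: 5.5515566e+15 m * 1.0361705e+16 m = 5.7523594e+31 m^2. 1 acre = 4046.8564 m^2, so 5.7523594e+31 m^2 = 5.7523594e+31 / 4046.8564 = 1.421439e+28 acre ≈ 1.421e+28 acre (4 s.f.). Final answer: 1.421e+28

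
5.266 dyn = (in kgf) 5.37e-06. Check: 1 dyn = 1e-05 N, so 5.266 dyn = 5.266 * 1e-05 = 5.266e-05 N. 1 kgf = 9.80665 N, so 5.266e-05 N = 5.266e-05 / 9.80665 = 5.3698256e-06 kgf ≈ 5.37e-06 kgf (4 s.f.).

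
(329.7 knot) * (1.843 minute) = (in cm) 1 knot = 0.51444444 m/s, so 329.7 knot = 329.7 * 0.51444444 = 169.61233 m/s. 1 minute = 60 s, so 1.843 minute = 1.843 * 60 = 110.58 s. Combine: 169.61233 m/s * 110.58 s = 18755.732 m. 1 cm = 0.01 m, so 18755.732 m = 18755.732 / 0.01 = 1875573.2 cm ≈ 1.876e+06 cm (4 s.f.). Final answer: 1.876e+06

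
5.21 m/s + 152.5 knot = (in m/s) 83.66. Check: 5.21 m/s is already in m/s. 1 knot = 0.51444444 m/s, so 152.5 knot = 152.5 * 0.51444444 = 78.452778 m/s. Sum: 5.21 + 78.452778 = 83.662778 m/s. Result: 83.662778 m/s ≈ 83.66 m/s (4 s.f.).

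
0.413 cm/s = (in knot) 1 cm/s = 0.01 m/s, so 0.413 cm/s = 0.413 * 0.01 = 0.00413 m/s. 1 knot = 0.51444444 m/s, so 0.00413 m/s = 0.00413 / 0.51444444 = 0.0080280778 knot ≈ 0.008028 knot (4 s.f.). Final answer: 0.008028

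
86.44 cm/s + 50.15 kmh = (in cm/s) 1479. Check: 1 cm/s = 0.01 m/s, so 86.44 cm/s = 86.44 * 0.01 = 0.8644 m/s. 1 kmh = 0.27777778 m/s, so 50.15 kmh = 50.15 * 0.27777778 = 13.930556 m/s. Sum: 0.8644 + 13.930556 = 14.794956 m/s. 1 cm/s = 0.01 m/s, so 14.794956 m/s = 14.794956 / 0.01 = 1479.4956 cm/s ≈ 1479 cm/s (4 s.f.).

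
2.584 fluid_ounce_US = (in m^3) 1 fluid_ounce_US = 2.957353e-05 m^3, so 2.584 fluid_ounce_US = 2.584 * 2.957353e-05 = 7.6418e-05 m^3. Result: 7.6418e-05 m^3 ≈ 7.642e-05 m^3 (4 s.f.). Final answer: 7.642e-05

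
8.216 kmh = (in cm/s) 228.2. Check: 1 kmh = 0.27777778 m/s, so 8.216 kmh = 8.216 * 0.27777778 = 2.2822222 m/s. 1 cm/s = 0.01 m/s, so 2.2822222 m/s = 2.2822222 / 0.01 = 228.22222 cm/s ≈ 228.2 cm/s (4 s.f.).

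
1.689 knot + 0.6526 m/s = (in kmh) 1 knot = 0.51444444 m/s, so 1.689 knot = 1.689 * 0.51444444 = 0.86889667 m/s. 0.6526 m/s is already in m/s. Sum: 0.86889667 + 0.6526 = 1.5214967 m/s. 1 kmh = 0.27777778 m/s, so 1.5214967 m/s = 1.5214967 / 0.27777778 = 5.477388 kmh ≈ 5.477 kmh (4 s.f.). Final answer: 5.477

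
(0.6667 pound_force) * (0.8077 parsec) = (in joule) 7.391e+16. Check: 1 pound_force = 4.4482216 N, so 0.6667 pound_force = 0.6667 * 4.4482216 = 2.9656294 N. 1 parsec = 3.0856776e+16 m, so 0.8077 parsec = 0.8077 * 3.0856776e+16 = 2.4923018e+16 m. Combine: 2.9656294 N * 2.4923018e+16 m = 7.3912433e+16 J. 7.3912433e+16 J = 7.3912433e+16 joule ≈ 7.391e+16 joule (4 s.f.).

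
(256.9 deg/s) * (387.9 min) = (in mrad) 1.044e+08. Check: 1 deg/s = 0.017453293 rad/s, so 256.9 deg/s = 256.9 * 0.017453293 = 4.4837508 rad/s. 1 min = 60 s, so 387.9 min = 387.9 * 60 = 23274 s. Combine: 4.4837508 rad/s * 23274 s = 104354.82 rad. 1 mrad = 0.001 rad, so 104354.82 rad = 104354.82 / 0.001 = 1.0435482e+08 mrad ≈ 1.044e+08 mrad (4 s.f.).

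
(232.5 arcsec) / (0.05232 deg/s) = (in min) 1 arcsec = 4.8481368e-06 rad, so 232.5 arcsec = 232.5 * 4.8481368e-06 = 0.0011271918 rad. 1 deg/s = 0.017453293 rad/s, so 0.05232 deg/s = 0.05232 * 0.017453293 = 0.00091315626 rad/s. Combine: 0.0011271918 rad / 0.00091315626 rad/s = 1.2343909 s. 1 min = 60 s, so 1.2343909 s = 1.2343909 / 60 = 0.020573182 min ≈ 0.02057 min (4 s.f.). Final answer: 0.02057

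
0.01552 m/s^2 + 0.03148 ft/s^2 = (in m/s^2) 0.02512. Check: 0.01552 m/s^2 is already in m/s^2. 1 ft/s^2 = 0.3048 m/s^2, so 0.03148 ft/s^2 = 0.03148 * 0.3048 = 0.009595104 m/s^2. Sum: 0.01552 + 0.009595104 = 0.025115104 m/s^2. Result: 0.025115104 m/s^2 ≈ 0.02512 m/s^2 (4 s.f.).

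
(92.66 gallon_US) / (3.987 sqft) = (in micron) 9.47e+05. Check: 1 gallon_US = 0.0037854118 m^3, so 92.66 gallon_US = 92.66 * 0.0037854118 = 0.35075626 m^3. 1 sqft = 0.09290304 m^2, so 3.987 sqft = 3.987 * 0.09290304 = 0.37040442 m^2. Combine: 0.35075626 m^3 / 0.37040442 m^2 = 0.94695483 m. 1 micron = 1e-06 m, so 0.94695483 m = 0.94695483 / 1e-06 = 946954.83 micron ≈ 9.47e+05 micron (4 s.f.).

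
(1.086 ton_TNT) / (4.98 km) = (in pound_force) 1 ton_TNT = 4.184e+09 J, so 1.086 ton_TNT = 1.086 * 4.184e+09 = 4.543824e+09 J. 1 km = 1000 m, so 4.98 km = 4.98 * 1000 = 4980 m. Combine: 4.543824e+09 J / 4980 m = 912414.46 N. 1 pound_force = 4.4482216 N, so 912414.46 N = 912414.46 / 4.4482216 = 205118.93 pound_force ≈ 2.051e+05 pound_force (4 s.f.). Final answer: 2.051e+05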